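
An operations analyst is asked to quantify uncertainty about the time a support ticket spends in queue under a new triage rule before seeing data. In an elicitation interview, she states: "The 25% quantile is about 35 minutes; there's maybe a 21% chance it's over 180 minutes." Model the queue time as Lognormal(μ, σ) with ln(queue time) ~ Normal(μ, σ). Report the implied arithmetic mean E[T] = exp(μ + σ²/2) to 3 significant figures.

E[T] ≈ 136 minutes

If T ~ Lognormal(μ,σ) then ln T ~ Normal(μ,σ), so the p-quantile of ln T is μ + z_p·σ.
ln(35) = 3.555 and ln(180) = 5.193; z_{0.25} = -0.6745, z_{0.79} = 0.8064.
σ = (5.193 − 3.555)/(0.8064 − (-0.6745)) = 1.106.
μ = 3.555 − (-0.6745)·1.106 = 4.301.
E[T] = exp(μ + σ²/2) = exp(4.301 + 0.6114) = 136 minutes.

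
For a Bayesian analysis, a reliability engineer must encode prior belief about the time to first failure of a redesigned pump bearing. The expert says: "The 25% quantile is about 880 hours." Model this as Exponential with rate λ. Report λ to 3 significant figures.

P(T < 880.0) = 1 − e^(−λ·880.0) = 0.25, so λ = −ln(1−0.25)/880.0 = −ln(0.75)/880.0 = 0.000327.

λ ≈ 0.000327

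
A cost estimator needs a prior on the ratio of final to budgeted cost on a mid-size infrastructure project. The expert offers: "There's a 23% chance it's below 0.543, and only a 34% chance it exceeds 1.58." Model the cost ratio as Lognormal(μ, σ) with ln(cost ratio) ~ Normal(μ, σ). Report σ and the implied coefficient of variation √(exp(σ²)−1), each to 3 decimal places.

σ ≈ 0.928, CV ≈ 1.168

If T ~ Lognormal(μ,σ) then ln T ~ Normal(μ,σ), so the p-quantile of ln T is μ + z_p·σ.
ln(0.543) = -0.6106 and ln(1.58) = 0.4574; z_{0.23} = -0.7388, z_{0.66} = 0.4125.
σ = (0.4574 − -0.6106)/(0.4125 − (-0.7388)) = 0.928.
μ = -0.6106 − (-0.7388)·0.928 = 0.075.
CV = √(exp(σ²)−1) = √(exp(0.8606)−1) = 1.168.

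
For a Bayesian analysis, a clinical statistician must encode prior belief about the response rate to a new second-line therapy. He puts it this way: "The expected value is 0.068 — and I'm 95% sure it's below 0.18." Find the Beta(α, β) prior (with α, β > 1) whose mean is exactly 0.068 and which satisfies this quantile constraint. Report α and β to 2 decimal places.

With mean 0.068 fixed, write α = 0.068s, β = 0.932s where s = α+β.
Need P(θ < 0.18) = 0.95 under Beta(0.068s, 0.932s). Normal approximation: (q−m)/√(m(1−m)/s) ≈ z_{0.95} = 1.64, so s ≈ 0.068·0.932·(1.64)²/(0.18−0.068)² = 13.7.
At s = 13.7: P(θ<0.18) ≈ 0.930. Adjusting to match 0.95 gives s ≈ 18.97.
So α = 0.068·18.97 ≈ 1.29, β = 0.932·18.97 ≈ 17.68.

α ≈ 1.29, β ≈ 17.68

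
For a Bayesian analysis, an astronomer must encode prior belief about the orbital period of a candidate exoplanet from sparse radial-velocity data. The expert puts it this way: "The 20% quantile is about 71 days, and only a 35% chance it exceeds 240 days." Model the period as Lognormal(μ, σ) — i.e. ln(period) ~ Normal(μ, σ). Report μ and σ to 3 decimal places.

If T ~ Lognormal(μ,σ) then ln T ~ Normal(μ,σ), so the p-quantile of ln T is μ + z_p·σ.
ln(71) = 4.263 and ln(240) = 5.481; z_{0.2} = -0.8416, z_{0.65} = 0.3853.
σ = (5.481 − 4.263)/(0.3853 − (-0.8416)) = 0.993.
μ = 4.263 − (-0.8416)·0.993 = 5.098.

μ ≈ 5.098, σ ≈ 0.993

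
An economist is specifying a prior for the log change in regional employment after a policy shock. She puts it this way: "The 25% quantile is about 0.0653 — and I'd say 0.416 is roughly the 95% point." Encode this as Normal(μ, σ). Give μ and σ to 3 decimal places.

μ = 0.167, σ = 0.151

The p-quantile of Normal(μ,σ) is μ + z_p·σ, with z_{0.25} = -0.6745 and z_{0.95} = 1.645.
Eliminate σ: μ = (z₂·x₁ − z₁·x₂)/(z₂ − z₁) = (1.645·0.0653 − (-0.6745)·0.416)/2.319 = 0.167.
Then σ = (x₂ − x₁)/(z₂ − z₁) = (0.416 − 0.0653)/2.319 = 0.151.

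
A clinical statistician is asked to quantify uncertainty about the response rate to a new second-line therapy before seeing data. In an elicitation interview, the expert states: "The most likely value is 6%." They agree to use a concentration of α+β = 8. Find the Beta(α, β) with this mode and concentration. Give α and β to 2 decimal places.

For α,β > 1 the Beta mode is (α−1)/(α+β−2). With α+β = 8, the mode is (α−1)/6.
Set (α−1)/6 = 0.06 → α = 1 + 0.06·6 = 1.36.
β = 8 − α = 6.64.

α = 1.36, β = 6.64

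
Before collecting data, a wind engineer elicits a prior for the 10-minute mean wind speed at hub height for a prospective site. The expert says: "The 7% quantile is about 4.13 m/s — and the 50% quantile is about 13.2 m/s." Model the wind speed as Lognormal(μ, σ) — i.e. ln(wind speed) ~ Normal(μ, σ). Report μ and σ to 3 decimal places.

If T ~ Lognormal(μ,σ) then ln T ~ Normal(μ,σ), so the p-quantile of ln T is μ + z_p·σ.
ln(4.13) = 1.418 and ln(13.2) = 2.58; z_{0.07} = -1.476, z_{0.5} = 0.
σ = (2.58 − 1.418)/(0 − (-1.476)) = 0.787.
μ = 1.418 − (-1.476)·0.787 = 2.580.

μ ≈ 2.580, σ ≈ 0.787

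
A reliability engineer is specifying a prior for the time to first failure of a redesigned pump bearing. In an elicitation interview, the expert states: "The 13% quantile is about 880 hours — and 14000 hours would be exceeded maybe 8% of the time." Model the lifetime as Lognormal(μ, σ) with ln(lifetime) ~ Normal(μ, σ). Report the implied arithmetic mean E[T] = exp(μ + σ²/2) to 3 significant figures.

If T ~ Lognormal(μ,σ) then ln T ~ Normal(μ,σ), so the p-quantile of ln T is μ + z_p·σ.
ln(880) = 6.78 and ln(14000) = 9.547; z_{0.13} = -1.126, z_{0.92} = 1.405.
σ = (9.547 − 6.78)/(1.405 − (-1.126)) = 1.093.
μ = 6.78 − (-1.126)·1.093 = 8.011.
E[T] = exp(μ + σ²/2) = exp(8.011 + 0.5973) = 5480 hours.

E[T] ≈ 5480 hours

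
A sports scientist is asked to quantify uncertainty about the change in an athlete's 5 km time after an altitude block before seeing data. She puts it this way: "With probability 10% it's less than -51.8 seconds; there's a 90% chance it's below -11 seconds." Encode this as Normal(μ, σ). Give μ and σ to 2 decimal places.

μ = -31.40, σ = 15.92

The p-quantile of Normal(μ,σ) is μ + z_p·σ, with z_{0.1} = -1.282 and z_{0.9} = 1.282.
Eliminate σ: μ = (z₂·x₁ − z₁·x₂)/(z₂ − z₁) = (1.282·-51.8 − (-1.282)·-11)/2.563 = -31.40.
Then σ = (x₂ − x₁)/(z₂ − z₁) = (-11 − -51.8)/2.563 = 15.92.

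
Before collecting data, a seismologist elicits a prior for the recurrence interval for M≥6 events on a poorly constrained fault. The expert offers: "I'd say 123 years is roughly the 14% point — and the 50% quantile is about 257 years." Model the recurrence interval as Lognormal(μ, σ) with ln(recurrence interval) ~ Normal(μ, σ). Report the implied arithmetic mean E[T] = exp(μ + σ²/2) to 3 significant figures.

E[T] ≈ 324 years

If T ~ Lognormal(μ,σ) then ln T ~ Normal(μ,σ), so the p-quantile of ln T is μ + z_p·σ.
ln(123) = 4.812 and ln(257) = 5.549; z_{0.14} = -1.08, z_{0.5} = 0.
σ = (5.549 − 4.812)/(0 − (-1.08)) = 0.682.
μ = 4.812 − (-1.08)·0.682 = 5.549.
E[T] = exp(μ + σ²/2) = exp(5.549 + 0.2326) = 324 years.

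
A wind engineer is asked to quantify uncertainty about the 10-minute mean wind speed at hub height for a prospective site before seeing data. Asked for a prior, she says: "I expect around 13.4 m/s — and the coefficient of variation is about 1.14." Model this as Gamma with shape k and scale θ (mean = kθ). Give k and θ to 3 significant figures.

For Gamma(k, scale θ): mean = kθ, variance = kθ², so CV = 1/√k.
CV = 1.14, hence k = 1/CV² = 0.769.
Then θ = mean/k = 13.4/0.769 = 17.4.

k ≈ 0.769, θ ≈ 17.4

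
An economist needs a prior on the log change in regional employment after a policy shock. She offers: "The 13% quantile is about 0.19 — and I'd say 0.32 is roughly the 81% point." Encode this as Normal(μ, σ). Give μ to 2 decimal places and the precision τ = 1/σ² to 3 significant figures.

The p-quantile of Normal(μ,σ) is μ + z_p·σ, with z_{0.13} = -1.126 and z_{0.81} = 0.8779.
Eliminate σ: μ = (z₂·x₁ − z₁·x₂)/(z₂ − z₁) = (0.8779·0.19 − (-1.126)·0.32)/2.004 = 0.26.
Then σ = (x₂ − x₁)/(z₂ − z₁) = (0.32 − 0.19)/2.004 = 0.06.
Precision τ = 1/σ² = 1/0.06486² = 238.

μ = 0.26, τ = 238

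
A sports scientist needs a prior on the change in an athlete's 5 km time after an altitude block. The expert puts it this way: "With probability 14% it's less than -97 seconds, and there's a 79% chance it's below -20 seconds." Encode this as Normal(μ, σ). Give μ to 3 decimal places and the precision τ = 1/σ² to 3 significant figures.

For Normal(μ,σ), the p-quantile is μ + z_p·σ. Here z_{0.14} = -1.08, z_{0.79} = 0.8064.
So -97 = μ − 1.08σ and -20 = μ + 0.8064σ.
Subtracting: σ = (-20 − -97)/(0.8064 − (-1.08)) = 40.811.
Then μ = -97 − (-1.08)·40.811 = -52.911.
Precision τ = 1/σ² = 1/40.81² = 0.0006.

μ = -52.911, τ = 0.0006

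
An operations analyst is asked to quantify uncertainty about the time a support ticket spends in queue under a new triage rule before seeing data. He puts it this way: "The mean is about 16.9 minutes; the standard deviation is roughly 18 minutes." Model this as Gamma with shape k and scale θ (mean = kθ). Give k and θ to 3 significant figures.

k ≈ 0.882, θ ≈ 19.2

For Gamma(k, scale θ): mean = kθ, variance = kθ², so CV = 1/√k.
CV = SD/mean = 18/16.9 = 1.065, hence k = 1/CV² = 0.882.
Then θ = mean/k = 16.9/0.882 = 19.2.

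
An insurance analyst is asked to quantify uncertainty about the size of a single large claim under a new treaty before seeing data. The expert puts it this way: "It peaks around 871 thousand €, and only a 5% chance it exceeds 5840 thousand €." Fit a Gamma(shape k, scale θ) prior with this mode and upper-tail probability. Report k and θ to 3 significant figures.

Gamma(k,θ) with k>1 has mode (k−1)θ, so θ = 871/(k−1).
Need P(X < 5840) = 0.95 with θ tied to k this way. Start at k = 2, θ = 871: P(X<5840) ≈ 0.991.
Too high — lower k to spread out. Iterating converges to k ≈ 1.61.
Then θ = 871/(1.61−1) ≈ 1420.

k ≈ 1.61, θ ≈ 1420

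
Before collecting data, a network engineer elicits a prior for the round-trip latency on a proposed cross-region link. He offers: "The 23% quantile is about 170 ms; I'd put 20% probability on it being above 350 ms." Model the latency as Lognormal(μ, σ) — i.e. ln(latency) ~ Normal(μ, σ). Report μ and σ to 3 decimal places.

If T ~ Lognormal(μ,σ) then ln T ~ Normal(μ,σ), so the p-quantile of ln T is μ + z_p·σ.
ln(170) = 5.136 and ln(350) = 5.858; z_{0.23} = -0.7388, z_{0.8} = 0.8416.
σ = (5.858 − 5.136)/(0.8416 − (-0.7388)) = 0.457.
μ = 5.136 − (-0.7388)·0.457 = 5.473.

μ ≈ 5.473, σ ≈ 0.457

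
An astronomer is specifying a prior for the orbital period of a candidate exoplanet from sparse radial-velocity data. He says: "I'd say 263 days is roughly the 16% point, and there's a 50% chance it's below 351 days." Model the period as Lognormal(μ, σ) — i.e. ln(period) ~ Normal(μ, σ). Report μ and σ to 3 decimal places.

If T ~ Lognormal(μ,σ) then ln T ~ Normal(μ,σ), so the p-quantile of ln T is μ + z_p·σ.
ln(263) = 5.572 and ln(351) = 5.861; z_{0.16} = -0.9945, z_{0.5} = 0.
σ = (5.861 − 5.572)/(0 − (-0.9945)) = 0.290.
μ = 5.572 − (-0.9945)·0.290 = 5.861.

μ ≈ 5.861, σ ≈ 0.290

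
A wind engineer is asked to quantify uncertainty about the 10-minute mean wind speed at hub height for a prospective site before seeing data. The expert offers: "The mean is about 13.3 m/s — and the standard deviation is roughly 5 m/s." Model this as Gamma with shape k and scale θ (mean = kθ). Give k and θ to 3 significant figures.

k ≈ 7.08, θ ≈ 1.88

For Gamma(k, scale θ): mean = kθ, variance = kθ², so CV = 1/√k.
CV = SD/mean = 5/13.3 = 0.3759, hence k = 1/CV² = 7.08.
Then θ = mean/k = 13.3/7.08 = 1.88.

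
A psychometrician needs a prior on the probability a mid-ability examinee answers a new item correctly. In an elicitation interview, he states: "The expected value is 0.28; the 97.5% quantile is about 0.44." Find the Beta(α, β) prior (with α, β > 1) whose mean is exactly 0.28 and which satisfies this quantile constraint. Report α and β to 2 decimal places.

α ≈ 9.48, β ≈ 24.38

With mean 0.28 fixed, write α = 0.28s, β = 0.72s where s = α+β.
Need P(θ < 0.44) = 0.975 under Beta(0.28s, 0.72s). Normal approximation: (q−m)/√(m(1−m)/s) ≈ z_{0.975} = 1.96, so s ≈ 0.28·0.72·(1.96)²/(0.44−0.28)² = 30.3.
At s = 30.3: P(θ<0.44) ≈ 0.968. Adjusting to match 0.975 gives s ≈ 33.86.
So α = 0.28·33.86 ≈ 9.48, β = 0.72·33.86 ≈ 24.38.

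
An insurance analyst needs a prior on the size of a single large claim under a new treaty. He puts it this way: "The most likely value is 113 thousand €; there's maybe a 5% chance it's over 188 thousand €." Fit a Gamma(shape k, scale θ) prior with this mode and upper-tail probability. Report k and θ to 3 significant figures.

k ≈ 11.8, θ ≈ 10.5

Gamma(k,θ) with k>1 has mode (k−1)θ, so θ = 113/(k−1).
Need P(X < 188) = 0.95 with θ tied to k this way. Start at k = 2, θ = 113: P(X<188) ≈ 0.495.
Too low — raise k to concentrate. Iterating converges to k ≈ 11.8.
Then θ = 113/(11.8−1) ≈ 10.5.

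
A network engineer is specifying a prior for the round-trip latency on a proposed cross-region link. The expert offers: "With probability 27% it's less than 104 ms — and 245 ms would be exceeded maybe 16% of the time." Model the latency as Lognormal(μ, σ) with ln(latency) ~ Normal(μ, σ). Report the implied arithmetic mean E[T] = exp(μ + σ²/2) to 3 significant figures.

If T ~ Lognormal(μ,σ) then ln T ~ Normal(μ,σ), so the p-quantile of ln T is μ + z_p·σ.
ln(104) = 4.644 and ln(245) = 5.501; z_{0.27} = -0.6128, z_{0.84} = 0.9945.
σ = (5.501 − 4.644)/(0.9945 − (-0.6128)) = 0.533.
μ = 4.644 − (-0.6128)·0.533 = 4.971.
E[T] = exp(μ + σ²/2) = exp(4.971 + 0.1421) = 166 ms.

E[T] ≈ 166 ms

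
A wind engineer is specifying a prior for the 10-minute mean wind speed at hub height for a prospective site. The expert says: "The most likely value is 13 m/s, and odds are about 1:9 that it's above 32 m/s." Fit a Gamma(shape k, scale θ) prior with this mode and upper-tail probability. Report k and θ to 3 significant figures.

Gamma(k,θ) with k>1 has mode (k−1)θ, so θ = 13/(k−1).
Need P(X < 32) = 0.9 with θ tied to k this way. Start at k = 2, θ = 13: P(X<32) ≈ 0.705.
Too low — raise k to concentrate. Iterating converges to k ≈ 3.37.
Then θ = 13/(3.37−1) ≈ 5.49.

k ≈ 3.37, θ ≈ 5.49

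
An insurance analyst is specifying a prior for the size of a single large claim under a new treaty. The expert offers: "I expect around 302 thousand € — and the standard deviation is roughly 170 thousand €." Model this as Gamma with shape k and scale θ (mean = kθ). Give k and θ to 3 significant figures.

For Gamma(k, scale θ): mean = kθ, variance = kθ², so CV = 1/√k.
CV = SD/mean = 170/302 = 0.5629, hence k = 1/CV² = 3.16.
Then θ = mean/k = 302/3.16 = 95.7.

k ≈ 3.16, θ ≈ 95.7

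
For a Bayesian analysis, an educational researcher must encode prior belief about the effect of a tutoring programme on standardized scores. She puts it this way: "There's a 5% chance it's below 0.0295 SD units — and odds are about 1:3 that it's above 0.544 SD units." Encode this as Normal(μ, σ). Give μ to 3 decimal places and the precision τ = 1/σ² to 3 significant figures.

The p-quantile of Normal(μ,σ) is μ + z_p·σ, with z_{0.05} = -1.645 and z_{0.75} = 0.6745.
Eliminate σ: μ = (z₂·x₁ − z₁·x₂)/(z₂ − z₁) = (0.6745·0.0295 − (-1.645)·0.544)/2.319 = 0.394.
Then σ = (x₂ − x₁)/(z₂ − z₁) = (0.544 − 0.0295)/2.319 = 0.222.
Precision τ = 1/σ² = 1/0.2218² = 20.3.

μ = 0.394, τ = 20.3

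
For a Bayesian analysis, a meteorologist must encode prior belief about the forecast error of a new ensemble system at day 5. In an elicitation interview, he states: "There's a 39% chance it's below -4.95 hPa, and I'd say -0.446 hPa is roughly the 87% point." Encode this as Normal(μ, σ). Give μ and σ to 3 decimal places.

μ = -4.055, σ = 3.204

For Normal(μ,σ), the p-quantile is μ + z_p·σ. Here z_{0.39} = -0.2793, z_{0.87} = 1.126.
So -4.95 = μ − 0.2793σ and -0.446 = μ + 1.126σ.
Subtracting: σ = (-0.446 − -4.95)/(1.126 − (-0.2793)) = 3.204.
Then μ = -4.95 − (-0.2793)·3.204 = -4.055.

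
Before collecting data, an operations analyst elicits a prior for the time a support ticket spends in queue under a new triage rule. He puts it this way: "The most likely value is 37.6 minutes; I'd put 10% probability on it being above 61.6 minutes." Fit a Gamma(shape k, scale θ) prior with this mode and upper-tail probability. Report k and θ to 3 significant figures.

k ≈ 8.73, θ ≈ 4.86

Gamma(k,θ) with k>1 has mode (k−1)θ, so θ = 37.6/(k−1).
Need P(X < 61.6) = 0.9 with θ tied to k this way. Start at k = 2, θ = 37.6: P(X<61.6) ≈ 0.487.
Too low — raise k to concentrate. Iterating converges to k ≈ 8.73.
Then θ = 37.6/(8.73−1) ≈ 4.86.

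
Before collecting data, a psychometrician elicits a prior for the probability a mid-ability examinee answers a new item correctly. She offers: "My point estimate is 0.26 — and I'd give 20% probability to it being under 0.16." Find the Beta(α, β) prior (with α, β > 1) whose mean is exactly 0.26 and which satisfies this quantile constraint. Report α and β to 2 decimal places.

α ≈ 3.68, β ≈ 10.47

With mean 0.26 fixed, write α = 0.26s, β = 0.74s where s = α+β.
Need P(θ < 0.16) = 0.2 under Beta(0.26s, 0.74s). Normal approximation: (q−m)/√(m(1−m)/s) ≈ z_{0.2} = -0.842, so s ≈ 0.26·0.74·(-0.842)²/(0.16−0.26)² = 13.6.
At s = 13.6: P(θ<0.16) ≈ 0.206. Adjusting to match 0.2 gives s ≈ 14.15.
So α = 0.26·14.15 ≈ 3.68, β = 0.74·14.15 ≈ 10.47.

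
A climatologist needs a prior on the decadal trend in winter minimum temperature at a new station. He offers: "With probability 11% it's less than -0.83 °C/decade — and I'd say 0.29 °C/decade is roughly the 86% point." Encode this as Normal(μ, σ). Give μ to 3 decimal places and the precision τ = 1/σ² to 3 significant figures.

μ = -0.235, τ = 4.24

The p-quantile of Normal(μ,σ) is μ + z_p·σ, with z_{0.11} = -1.227 and z_{0.86} = 1.08.
Eliminate σ: μ = (z₂·x₁ − z₁·x₂)/(z₂ − z₁) = (1.08·-0.83 − (-1.227)·0.29)/2.307 = -0.235.
Then σ = (x₂ − x₁)/(z₂ − z₁) = (0.29 − -0.83)/2.307 = 0.486.
Precision τ = 1/σ² = 1/0.4855² = 4.24.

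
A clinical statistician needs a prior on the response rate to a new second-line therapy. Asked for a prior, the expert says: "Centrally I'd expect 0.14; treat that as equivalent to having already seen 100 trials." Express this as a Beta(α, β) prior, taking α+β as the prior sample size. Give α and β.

α = 14, β = 86

Under the effective-sample-size interpretation, Beta(α, β) has prior mean α/(α+β) and prior sample size α+β.
So α+β = 100 and α/(α+β) = 0.14, giving α = 0.14·100 = 14 and β = 100 − 14 = 86.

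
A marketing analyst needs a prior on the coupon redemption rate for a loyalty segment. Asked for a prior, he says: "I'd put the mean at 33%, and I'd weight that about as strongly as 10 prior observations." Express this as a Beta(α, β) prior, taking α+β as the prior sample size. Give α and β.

α = 3.3, β = 6.7

Under the effective-sample-size interpretation, Beta(α, β) has prior mean α/(α+β) and prior sample size α+β.
So α+β = 10 and α/(α+β) = 0.33, giving α = 0.33·10 = 3.3 and β = 10 − 3.3 = 6.7.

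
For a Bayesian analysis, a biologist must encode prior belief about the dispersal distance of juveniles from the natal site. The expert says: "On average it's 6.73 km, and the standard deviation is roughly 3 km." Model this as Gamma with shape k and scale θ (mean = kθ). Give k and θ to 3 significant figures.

k ≈ 5.03, θ ≈ 1.34

For Gamma(k, scale θ): mean = kθ, variance = kθ², so CV = 1/√k.
CV = SD/mean = 3/6.73 = 0.4458, hence k = 1/CV² = 5.03.
Then θ = mean/k = 6.73/5.03 = 1.34.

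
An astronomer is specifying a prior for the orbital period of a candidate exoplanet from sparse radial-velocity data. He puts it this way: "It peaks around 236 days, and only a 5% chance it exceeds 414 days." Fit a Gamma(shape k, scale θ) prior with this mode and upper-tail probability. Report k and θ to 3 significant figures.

k ≈ 9.83, θ ≈ 26.7

Gamma(k,θ) with k>1 has mode (k−1)θ, so θ = 236/(k−1).
Need P(X < 414) = 0.95 with θ tied to k this way. Start at k = 2, θ = 236: P(X<414) ≈ 0.523.
Too low — raise k to concentrate. Iterating converges to k ≈ 9.83.
Then θ = 236/(9.83−1) ≈ 26.7.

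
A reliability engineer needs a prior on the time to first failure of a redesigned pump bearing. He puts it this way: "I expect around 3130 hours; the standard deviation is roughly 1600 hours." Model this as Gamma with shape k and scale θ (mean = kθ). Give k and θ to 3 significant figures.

For Gamma(k, scale θ): mean = kθ, variance = kθ², so CV = 1/√k.
CV = SD/mean = 1600/3130 = 0.5112, hence k = 1/CV² = 3.83.
Then θ = mean/k = 3130/3.83 = 818.

k ≈ 3.83, θ ≈ 818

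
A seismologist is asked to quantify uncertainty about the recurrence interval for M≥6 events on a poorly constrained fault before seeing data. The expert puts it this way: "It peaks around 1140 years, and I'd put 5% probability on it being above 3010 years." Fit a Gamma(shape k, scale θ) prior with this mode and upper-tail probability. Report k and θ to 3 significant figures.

Gamma(k,θ) with k>1 has mode (k−1)θ, so θ = 1140/(k−1).
Need P(X < 3010) = 0.95 with θ tied to k this way. Start at k = 2, θ = 1140: P(X<3010) ≈ 0.740.
Too low — raise k to concentrate. Iterating converges to k ≈ 3.86.
Then θ = 1140/(3.86−1) ≈ 398.

k ≈ 3.86, θ ≈ 398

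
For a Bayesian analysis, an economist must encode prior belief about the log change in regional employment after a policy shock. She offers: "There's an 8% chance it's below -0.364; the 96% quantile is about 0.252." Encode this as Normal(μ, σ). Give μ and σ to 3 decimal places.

For Normal(μ,σ), the p-quantile is μ + z_p·σ. Here z_{0.08} = -1.405, z_{0.96} = 1.751.
So -0.364 = μ − 1.405σ and 0.252 = μ + 1.751σ.
Subtracting: σ = (0.252 − -0.364)/(1.751 − (-1.405)) = 0.195.
Then μ = -0.364 − (-1.405)·0.195 = -0.090.

μ = -0.090, σ = 0.195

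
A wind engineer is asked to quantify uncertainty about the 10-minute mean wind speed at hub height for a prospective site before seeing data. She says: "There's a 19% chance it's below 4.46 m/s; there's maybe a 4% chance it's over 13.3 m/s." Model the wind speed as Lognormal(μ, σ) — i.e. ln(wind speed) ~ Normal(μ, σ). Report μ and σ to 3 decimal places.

μ ≈ 1.860, σ ≈ 0.416

If T ~ Lognormal(μ,σ) then ln T ~ Normal(μ,σ), so the p-quantile of ln T is μ + z_p·σ.
ln(4.46) = 1.495 and ln(13.3) = 2.588; z_{0.19} = -0.8779, z_{0.96} = 1.751.
σ = (2.588 − 1.495)/(1.751 − (-0.8779)) = 0.416.
μ = 1.495 − (-0.8779)·0.416 = 1.860.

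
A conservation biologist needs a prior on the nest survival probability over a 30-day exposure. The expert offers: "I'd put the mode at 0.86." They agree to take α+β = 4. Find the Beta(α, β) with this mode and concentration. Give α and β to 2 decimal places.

α = 2.72, β = 1.28

For α,β > 1 the Beta mode is (α−1)/(α+β−2). With α+β = 4, the mode is (α−1)/2.
Set (α−1)/2 = 0.86 → α = 1 + 0.86·2 = 2.72.
β = 4 − α = 1.28.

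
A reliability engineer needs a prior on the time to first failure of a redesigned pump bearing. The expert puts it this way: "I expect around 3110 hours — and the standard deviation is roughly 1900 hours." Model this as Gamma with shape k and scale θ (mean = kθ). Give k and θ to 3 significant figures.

k ≈ 2.68, θ ≈ 1160

For Gamma(k, scale θ): mean = kθ, variance = kθ², so CV = 1/√k.
CV = SD/mean = 1900/3110 = 0.6109, hence k = 1/CV² = 2.68.
Then θ = mean/k = 3110/2.68 = 1160.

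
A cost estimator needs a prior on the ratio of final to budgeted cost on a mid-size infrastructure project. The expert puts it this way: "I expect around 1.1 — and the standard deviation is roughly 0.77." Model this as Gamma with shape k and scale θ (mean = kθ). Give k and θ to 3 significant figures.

For Gamma(k, scale θ): mean = kθ, variance = kθ², so CV = 1/√k.
CV = SD/mean = 0.77/1.1 = 0.7, hence k = 1/CV² = 2.04.
Then θ = mean/k = 1.1/2.04 = 0.539.

k ≈ 2.04, θ ≈ 0.539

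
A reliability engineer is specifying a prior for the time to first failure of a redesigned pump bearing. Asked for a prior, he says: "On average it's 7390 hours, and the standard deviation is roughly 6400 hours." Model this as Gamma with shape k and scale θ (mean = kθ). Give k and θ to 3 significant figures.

k ≈ 1.33, θ ≈ 5540

For Gamma(k, scale θ): mean = kθ, variance = kθ², so CV = 1/√k.
CV = SD/mean = 6400/7390 = 0.866, hence k = 1/CV² = 1.33.
Then θ = mean/k = 7390/1.33 = 5540.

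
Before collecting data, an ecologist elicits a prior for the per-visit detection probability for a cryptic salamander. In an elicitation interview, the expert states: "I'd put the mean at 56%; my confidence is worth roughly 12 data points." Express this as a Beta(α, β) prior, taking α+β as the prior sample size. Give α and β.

α = 6.72, β = 5.28

Under the effective-sample-size interpretation, Beta(α, β) has prior mean α/(α+β) and prior sample size α+β.
So α+β = 12 and α/(α+β) = 0.56, giving α = 0.56·12 = 6.72 and β = 12 − 6.72 = 5.28.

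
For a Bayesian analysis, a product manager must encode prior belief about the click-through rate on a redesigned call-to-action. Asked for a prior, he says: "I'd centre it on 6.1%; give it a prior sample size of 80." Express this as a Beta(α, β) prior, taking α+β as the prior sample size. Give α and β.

Under the effective-sample-size interpretation, Beta(α, β) has prior mean α/(α+β) and prior sample size α+β.
So α+β = 80 and α/(α+β) = 0.061, giving α = 0.061·80 = 4.88 and β = 80 − 4.88 = 75.12.

α = 4.88, β = 75.12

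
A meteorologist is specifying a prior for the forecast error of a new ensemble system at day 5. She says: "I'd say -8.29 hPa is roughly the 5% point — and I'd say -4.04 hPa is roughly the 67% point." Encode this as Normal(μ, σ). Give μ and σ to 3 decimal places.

For Normal(μ,σ), the p-quantile is μ + z_p·σ. Here z_{0.05} = -1.645, z_{0.67} = 0.4399.
So -8.29 = μ − 1.645σ and -4.04 = μ + 0.4399σ.
Subtracting: σ = (-4.04 − -8.29)/(0.4399 − (-1.645)) = 2.039.
Then μ = -8.29 − (-1.645)·2.039 = -4.937.

μ = -4.937, σ = 2.039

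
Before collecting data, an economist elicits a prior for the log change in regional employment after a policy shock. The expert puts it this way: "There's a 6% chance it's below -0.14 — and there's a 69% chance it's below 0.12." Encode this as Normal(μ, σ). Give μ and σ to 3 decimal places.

μ = 0.057, σ = 0.127

The p-quantile of Normal(μ,σ) is μ + z_p·σ, with z_{0.06} = -1.555 and z_{0.69} = 0.4959.
Eliminate σ: μ = (z₂·x₁ − z₁·x₂)/(z₂ − z₁) = (0.4959·-0.14 − (-1.555)·0.12)/2.051 = 0.057.
Then σ = (x₂ − x₁)/(z₂ − z₁) = (0.12 − -0.14)/2.051 = 0.127.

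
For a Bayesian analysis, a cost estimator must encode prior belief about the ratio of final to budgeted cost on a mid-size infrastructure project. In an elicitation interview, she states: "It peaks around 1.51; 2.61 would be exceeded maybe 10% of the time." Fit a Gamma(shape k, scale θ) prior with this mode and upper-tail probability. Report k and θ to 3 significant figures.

k ≈ 7.33, θ ≈ 0.238

Gamma(k,θ) with k>1 has mode (k−1)θ, so θ = 1.51/(k−1).
Need P(X < 2.61) = 0.9 with θ tied to k this way. Start at k = 2, θ = 1.51: P(X<2.61) ≈ 0.516.
Too low — raise k to concentrate. Iterating converges to k ≈ 7.33.
Then θ = 1.51/(7.33−1) ≈ 0.238.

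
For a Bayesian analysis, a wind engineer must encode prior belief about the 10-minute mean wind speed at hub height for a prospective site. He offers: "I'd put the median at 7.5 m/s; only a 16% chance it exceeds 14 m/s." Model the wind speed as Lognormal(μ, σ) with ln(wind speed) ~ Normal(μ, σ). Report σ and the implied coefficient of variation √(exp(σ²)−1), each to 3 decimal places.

σ ≈ 0.628, CV ≈ 0.695

If T ~ Lognormal(μ,σ) then ln T ~ Normal(μ,σ), so the p-quantile of ln T is μ + z_p·σ.
ln(7.5) = 2.015 and ln(14) = 2.639; z_{0.5} = 0, z_{0.84} = 0.9945.
σ = (2.639 − 2.015)/(0.9945 − (0)) = 0.628.
μ = 2.015 − (0)·0.628 = 2.015.
CV = √(exp(σ²)−1) = √(exp(0.3939)−1) = 0.695.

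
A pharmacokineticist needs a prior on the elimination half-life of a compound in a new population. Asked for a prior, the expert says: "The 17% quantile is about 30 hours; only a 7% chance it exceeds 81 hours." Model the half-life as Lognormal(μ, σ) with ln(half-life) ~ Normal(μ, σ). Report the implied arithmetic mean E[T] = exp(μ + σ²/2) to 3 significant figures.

If T ~ Lognormal(μ,σ) then ln T ~ Normal(μ,σ), so the p-quantile of ln T is μ + z_p·σ.
ln(30) = 3.401 and ln(81) = 4.394; z_{0.17} = -0.9542, z_{0.93} = 1.476.
σ = (4.394 − 3.401)/(1.476 − (-0.9542)) = 0.409.
μ = 3.401 − (-0.9542)·0.409 = 3.791.
E[T] = exp(μ + σ²/2) = exp(3.791 + 0.0835) = 48.2 hours.

E[T] ≈ 48.2 hours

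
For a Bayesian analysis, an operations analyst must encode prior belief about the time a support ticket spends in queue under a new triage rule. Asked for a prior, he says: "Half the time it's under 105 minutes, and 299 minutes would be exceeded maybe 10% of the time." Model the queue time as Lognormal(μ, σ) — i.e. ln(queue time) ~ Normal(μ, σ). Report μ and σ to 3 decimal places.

If T ~ Lognormal(μ,σ) then ln T ~ Normal(μ,σ), so the p-quantile of ln T is μ + z_p·σ.
ln(105) = 4.654 and ln(299) = 5.7; z_{0.5} = 0, z_{0.9} = 1.282.
σ = (5.7 − 4.654)/(1.282 − (0)) = 0.817.
μ = 4.654 − (0)·0.817 = 4.654.

μ ≈ 4.654, σ ≈ 0.817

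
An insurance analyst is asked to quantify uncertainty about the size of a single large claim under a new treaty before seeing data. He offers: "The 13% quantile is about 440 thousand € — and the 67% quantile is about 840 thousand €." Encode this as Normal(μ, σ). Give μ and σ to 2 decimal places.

For Normal(μ,σ), the p-quantile is μ + z_p·σ. Here z_{0.13} = -1.126, z_{0.67} = 0.4399.
So 440 = μ − 1.126σ and 840 = μ + 0.4399σ.
Subtracting: σ = (840 − 440)/(0.4399 − (-1.126)) = 255.38.
Then μ = 440 − (-1.126)·255.38 = 727.66.

μ = 727.66, σ = 255.38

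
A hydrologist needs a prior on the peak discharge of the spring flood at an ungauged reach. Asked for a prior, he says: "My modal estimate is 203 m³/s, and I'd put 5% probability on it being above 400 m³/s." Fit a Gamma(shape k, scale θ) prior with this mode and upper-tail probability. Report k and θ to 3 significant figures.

k ≈ 7.03, θ ≈ 33.7

Gamma(k,θ) with k>1 has mode (k−1)θ, so θ = 203/(k−1).
Need P(X < 400) = 0.95 with θ tied to k this way. Start at k = 2, θ = 203: P(X<400) ≈ 0.586.
Too low — raise k to concentrate. Iterating converges to k ≈ 7.03.
Then θ = 203/(7.03−1) ≈ 33.7.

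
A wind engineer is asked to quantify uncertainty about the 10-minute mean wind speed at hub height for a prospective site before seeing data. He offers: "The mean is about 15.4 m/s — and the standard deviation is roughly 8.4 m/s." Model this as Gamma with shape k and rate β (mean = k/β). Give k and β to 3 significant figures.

k ≈ 3.36, β ≈ 0.218

For Gamma(k, rate β): mean = k/β, variance = k/β², so CV = 1/√k.
CV = SD/mean = 8.4/15.4 = 0.5455, hence k = 1/CV² = 3.36.
Then β = k/mean = 3.36/15.4 = 0.218.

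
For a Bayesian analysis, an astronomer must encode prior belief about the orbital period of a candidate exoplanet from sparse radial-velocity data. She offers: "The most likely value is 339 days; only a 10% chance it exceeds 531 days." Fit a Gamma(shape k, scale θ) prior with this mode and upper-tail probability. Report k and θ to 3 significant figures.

k ≈ 10.3, θ ≈ 36.5

Gamma(k,θ) with k>1 has mode (k−1)θ, so θ = 339/(k−1).
Need P(X < 531) = 0.9 with θ tied to k this way. Start at k = 2, θ = 339: P(X<531) ≈ 0.464.
Too low — raise k to concentrate. Iterating converges to k ≈ 10.3.
Then θ = 339/(10.3−1) ≈ 36.5.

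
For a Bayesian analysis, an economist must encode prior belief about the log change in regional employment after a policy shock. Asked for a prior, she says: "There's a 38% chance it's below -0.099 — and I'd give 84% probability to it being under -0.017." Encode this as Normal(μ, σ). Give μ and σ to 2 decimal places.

For Normal(μ,σ), the p-quantile is μ + z_p·σ. Here z_{0.38} = -0.3055, z_{0.84} = 0.9945.
So -0.099 = μ − 0.3055σ and -0.017 = μ + 0.9945σ.
Subtracting: σ = (-0.017 − -0.099)/(0.9945 − (-0.3055)) = 0.06.
Then μ = -0.099 − (-0.3055)·0.06 = -0.08.

μ = -0.08, σ = 0.06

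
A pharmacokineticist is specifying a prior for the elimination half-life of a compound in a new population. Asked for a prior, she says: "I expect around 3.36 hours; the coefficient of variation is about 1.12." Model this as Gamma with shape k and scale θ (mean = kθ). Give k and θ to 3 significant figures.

k ≈ 0.797, θ ≈ 4.21

For Gamma(k, scale θ): mean = kθ, variance = kθ², so CV = 1/√k.
CV = 1.12, hence k = 1/CV² = 0.797.
Then θ = mean/k = 3.36/0.797 = 4.21.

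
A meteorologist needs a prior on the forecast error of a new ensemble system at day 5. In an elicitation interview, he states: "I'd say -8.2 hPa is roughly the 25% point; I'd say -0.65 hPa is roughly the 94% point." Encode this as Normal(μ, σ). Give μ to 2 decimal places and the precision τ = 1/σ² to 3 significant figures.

μ = -5.92, τ = 0.0872

The p-quantile of Normal(μ,σ) is μ + z_p·σ, with z_{0.25} = -0.6745 and z_{0.94} = 1.555.
Eliminate σ: μ = (z₂·x₁ − z₁·x₂)/(z₂ − z₁) = (1.555·-8.2 − (-0.6745)·-0.65)/2.229 = -5.92.
Then σ = (x₂ − x₁)/(z₂ − z₁) = (-0.65 − -8.2)/2.229 = 3.39.
Precision τ = 1/σ² = 1/3.387² = 0.0872.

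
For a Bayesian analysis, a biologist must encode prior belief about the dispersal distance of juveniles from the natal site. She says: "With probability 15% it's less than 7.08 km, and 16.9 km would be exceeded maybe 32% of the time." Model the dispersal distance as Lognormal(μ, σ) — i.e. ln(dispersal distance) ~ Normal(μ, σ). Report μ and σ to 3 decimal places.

μ ≈ 2.557, σ ≈ 0.578

If T ~ Lognormal(μ,σ) then ln T ~ Normal(μ,σ), so the p-quantile of ln T is μ + z_p·σ.
ln(7.08) = 1.957 and ln(16.9) = 2.827; z_{0.15} = -1.036, z_{0.68} = 0.4677.
σ = (2.827 − 1.957)/(0.4677 − (-1.036)) = 0.578.
μ = 1.957 − (-1.036)·0.578 = 2.557.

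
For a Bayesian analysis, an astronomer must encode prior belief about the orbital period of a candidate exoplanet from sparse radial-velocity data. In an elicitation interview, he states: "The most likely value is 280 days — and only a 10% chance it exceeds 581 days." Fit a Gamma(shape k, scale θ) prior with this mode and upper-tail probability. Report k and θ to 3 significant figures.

k ≈ 4.6, θ ≈ 77.7

Gamma(k,θ) with k>1 has mode (k−1)θ, so θ = 280/(k−1).
Need P(X < 581) = 0.9 with θ tied to k this way. Start at k = 2, θ = 280: P(X<581) ≈ 0.614.
Too low — raise k to concentrate. Iterating converges to k ≈ 4.6.
Then θ = 280/(4.6−1) ≈ 77.7.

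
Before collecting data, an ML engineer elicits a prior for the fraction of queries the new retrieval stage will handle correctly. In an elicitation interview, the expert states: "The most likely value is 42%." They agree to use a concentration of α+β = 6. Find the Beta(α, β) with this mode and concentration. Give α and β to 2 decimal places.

α = 2.68, β = 3.32

For α,β > 1 the Beta mode is (α−1)/(α+β−2). With α+β = 6, the mode is (α−1)/4.
Set (α−1)/4 = 0.42 → α = 1 + 0.42·4 = 2.68.
β = 6 − α = 3.32.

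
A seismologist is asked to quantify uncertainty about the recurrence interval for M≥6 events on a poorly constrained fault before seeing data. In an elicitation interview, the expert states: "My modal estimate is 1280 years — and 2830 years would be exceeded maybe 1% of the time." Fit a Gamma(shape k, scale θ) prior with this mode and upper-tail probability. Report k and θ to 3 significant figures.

Gamma(k,θ) with k>1 has mode (k−1)θ, so θ = 1280/(k−1).
Need P(X < 2830) = 0.99 with θ tied to k this way. Start at k = 2, θ = 1280: P(X<2830) ≈ 0.648.
Too low — raise k to concentrate. Iterating converges to k ≈ 8.65.
Then θ = 1280/(8.65−1) ≈ 167.

k ≈ 8.65, θ ≈ 167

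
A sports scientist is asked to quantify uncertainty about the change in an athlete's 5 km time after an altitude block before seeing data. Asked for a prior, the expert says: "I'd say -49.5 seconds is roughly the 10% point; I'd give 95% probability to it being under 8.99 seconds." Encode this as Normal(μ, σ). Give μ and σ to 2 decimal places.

The p-quantile of Normal(μ,σ) is μ + z_p·σ, with z_{0.1} = -1.282 and z_{0.95} = 1.645.
Eliminate σ: μ = (z₂·x₁ − z₁·x₂)/(z₂ − z₁) = (1.645·-49.5 − (-1.282)·8.99)/2.926 = -23.89.
Then σ = (x₂ − x₁)/(z₂ − z₁) = (8.99 − -49.5)/2.926 = 19.99.

μ = -23.89, σ = 19.99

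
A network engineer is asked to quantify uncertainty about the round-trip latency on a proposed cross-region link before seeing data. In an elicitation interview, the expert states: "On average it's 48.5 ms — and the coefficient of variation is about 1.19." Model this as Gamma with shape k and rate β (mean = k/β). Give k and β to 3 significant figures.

For Gamma(k, rate β): mean = k/β, variance = k/β², so CV = 1/√k.
CV = 1.19, hence k = 1/CV² = 0.706.
Then β = k/mean = 0.706/48.5 = 0.0146.

k ≈ 0.706, β ≈ 0.0146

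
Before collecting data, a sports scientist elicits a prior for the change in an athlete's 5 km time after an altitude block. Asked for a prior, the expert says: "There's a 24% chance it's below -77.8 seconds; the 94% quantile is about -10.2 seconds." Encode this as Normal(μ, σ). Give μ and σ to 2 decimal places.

The p-quantile of Normal(μ,σ) is μ + z_p·σ, with z_{0.24} = -0.7063 and z_{0.94} = 1.555.
Eliminate σ: μ = (z₂·x₁ − z₁·x₂)/(z₂ − z₁) = (1.555·-77.8 − (-0.7063)·-10.2)/2.261 = -56.68.
Then σ = (x₂ − x₁)/(z₂ − z₁) = (-10.2 − -77.8)/2.261 = 29.90.

μ = -56.68, σ = 29.90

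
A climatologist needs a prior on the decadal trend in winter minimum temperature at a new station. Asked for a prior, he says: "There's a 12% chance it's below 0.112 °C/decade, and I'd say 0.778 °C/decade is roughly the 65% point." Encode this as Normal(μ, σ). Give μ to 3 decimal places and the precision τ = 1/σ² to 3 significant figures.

μ = 0.614, τ = 5.49

The p-quantile of Normal(μ,σ) is μ + z_p·σ, with z_{0.12} = -1.175 and z_{0.65} = 0.3853.
Eliminate σ: μ = (z₂·x₁ − z₁·x₂)/(z₂ − z₁) = (0.3853·0.112 − (-1.175)·0.778)/1.56 = 0.614.
Then σ = (x₂ − x₁)/(z₂ − z₁) = (0.778 − 0.112)/1.56 = 0.427.
Precision τ = 1/σ² = 1/0.4268² = 5.49.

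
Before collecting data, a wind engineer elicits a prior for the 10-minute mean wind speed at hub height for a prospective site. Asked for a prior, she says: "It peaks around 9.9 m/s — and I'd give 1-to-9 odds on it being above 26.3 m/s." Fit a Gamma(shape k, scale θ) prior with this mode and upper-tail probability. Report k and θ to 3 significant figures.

k ≈ 3.01, θ ≈ 4.93

Gamma(k,θ) with k>1 has mode (k−1)θ, so θ = 9.9/(k−1).
Need P(X < 26.3) = 0.9 with θ tied to k this way. Start at k = 2, θ = 9.9: P(X<26.3) ≈ 0.743.
Too low — raise k to concentrate. Iterating converges to k ≈ 3.01.
Then θ = 9.9/(3.01−1) ≈ 4.93.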